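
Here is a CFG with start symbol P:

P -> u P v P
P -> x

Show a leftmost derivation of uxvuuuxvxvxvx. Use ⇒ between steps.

P⇒uPvP⇒uxvP⇒uxvuPvP⇒uxvuuPvPvP⇒uxvuuuPvPvPvP⇒uxvuuuxvPvPvP⇒uxvuuuxvxvPvP⇒uxvuuuxvxvxvP⇒uxvuuuxvxvxvx

P ⇒ uPvP   [P -> u P v P]
uPvP ⇒ uxvP   [P -> x]
uxvP ⇒ uxvuPvP   [P -> u P v P]
uxvuPvP ⇒ uxvuuPvPvP   [P -> u P v P]
uxvuuPvPvP ⇒ uxvuuuPvPvPvP   [P -> u P v P]
uxvuuuPvPvPvP ⇒ uxvuuuxvPvPvP   [P -> x]
uxvuuuxvPvPvP ⇒ uxvuuuxvxvPvP   [P -> x]
uxvuuuxvxvPvP ⇒ uxvuuuxvxvxvP   [P -> x]
uxvuuuxvxvxvP ⇒ uxvuuuxvxvxvx   [P -> x]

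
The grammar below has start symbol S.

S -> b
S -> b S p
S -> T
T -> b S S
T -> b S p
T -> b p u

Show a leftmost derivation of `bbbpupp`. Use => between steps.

S => bSp   [S -> b S p]
bSp => bTp   [S -> T]
bTp => bbSpp   [T -> b S p]
bbSpp => bbTpp   [S -> T]
bbTpp => bbbpupp   [T -> b p u]

S => bSp => bTp => bbSpp => bbTpp => bbbpupp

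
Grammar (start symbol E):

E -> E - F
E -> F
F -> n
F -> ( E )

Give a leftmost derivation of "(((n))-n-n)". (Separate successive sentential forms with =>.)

E => F   [E -> F]
F => (E)   [F -> ( E )]
(E) => (E-F)   [E -> E - F]
(E-F) => (E-F-F)   [E -> E - F]
(E-F-F) => (F-F-F)   [E -> F]
(F-F-F) => ((E)-F-F)   [F -> ( E )]
((E)-F-F) => ((F)-F-F)   [E -> F]
((F)-F-F) => (((E))-F-F)   [F -> ( E )]
(((E))-F-F) => (((F))-F-F)   [E -> F]
(((F))-F-F) => (((n))-F-F)   [F -> n]
(((n))-F-F) => (((n))-n-F)   [F -> n]
(((n))-n-F) => (((n))-n-n)   [F -> n]

E=>F=>(E)=>(E-F)=>(E-F-F)=>(F-F-F)=>((E)-F-F)=>((F)-F-F)=>(((E))-F-F)=>(((F))-F-F)=>(((n))-F-F)=>(((n))-n-F)=>(((n))-n-n)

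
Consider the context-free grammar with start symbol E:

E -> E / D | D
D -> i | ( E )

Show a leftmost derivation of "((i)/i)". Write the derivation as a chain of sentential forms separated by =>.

E => D => (E) => (E/D) => (D/D) => ((E)/D) => ((D)/D) => ((i)/D) => ((i)/i)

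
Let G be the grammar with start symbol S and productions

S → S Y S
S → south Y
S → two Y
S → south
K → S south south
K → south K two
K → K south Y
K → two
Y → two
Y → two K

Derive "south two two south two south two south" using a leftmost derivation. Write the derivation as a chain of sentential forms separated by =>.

S => S Y S => south Y S => south two K S => south two K south Y S => south two K south Y south Y S => south two two south Y south Y S => south two two south two south Y S => south two two south two south two S => south two two south two south two south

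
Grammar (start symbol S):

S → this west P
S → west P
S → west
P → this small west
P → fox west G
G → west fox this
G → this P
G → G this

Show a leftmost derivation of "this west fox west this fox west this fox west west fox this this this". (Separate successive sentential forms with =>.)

S => this west P => this west fox west G => this west fox west this P => this west fox west this fox west G => this west fox west this fox west G this => this west fox west this fox west this P this => this west fox west this fox west this fox west G this => this west fox west this fox west this fox west G this this => this west fox west this fox west this fox west west fox this this this

S => this west P   [S → this west P]
this west P => this west fox west G   [P → fox west G]
this west fox west G => this west fox west this P   [G → this P]
this west fox west this P => this west fox west this fox west G   [P → fox west G]
this west fox west this fox west G => this west fox west this fox west G this   [G → G this]
this west fox west this fox west G this => this west fox west this fox west this P this   [G → this P]
this west fox west this fox west this P this => this west fox west this fox west this fox west G this   [P → fox west G]
this west fox west this fox west this fox west G this => this west fox west this fox west this fox west G this this   [G → G this]
this west fox west this fox west this fox west G this this => this west fox west this fox west this fox west west fox this this this   [G → west fox this]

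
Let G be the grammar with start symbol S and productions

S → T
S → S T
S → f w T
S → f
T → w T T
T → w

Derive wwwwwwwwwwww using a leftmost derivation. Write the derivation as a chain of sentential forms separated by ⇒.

S ⇒ ST ⇒ TT ⇒ wTTT ⇒ wwTTTT ⇒ wwwTTTTT ⇒ wwwwTTTTTT ⇒ wwwwwTTTTTTT ⇒ wwwwwwTTTTTT ⇒ wwwwwwwTTTTT ⇒ wwwwwwwwTTTT ⇒ wwwwwwwwwTTT ⇒ wwwwwwwwwwTT ⇒ wwwwwwwwwwwT ⇒ wwwwwwwwwwww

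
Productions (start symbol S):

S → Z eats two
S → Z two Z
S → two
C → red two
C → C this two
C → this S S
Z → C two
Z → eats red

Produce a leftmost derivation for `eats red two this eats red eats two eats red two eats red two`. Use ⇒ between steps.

S ⇒ Z two Z ⇒ eats red two Z ⇒ eats red two C two ⇒ eats red two this S S two ⇒ eats red two this Z eats two S two ⇒ eats red two this eats red eats two S two ⇒ eats red two this eats red eats two Z two Z two ⇒ eats red two this eats red eats two eats red two Z two ⇒ eats red two this eats red eats two eats red two eats red two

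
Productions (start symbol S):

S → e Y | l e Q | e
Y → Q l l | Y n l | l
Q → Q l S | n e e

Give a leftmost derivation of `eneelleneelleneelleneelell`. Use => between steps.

S => eY   [S → e Y]
eY => eQll   [Y → Q l l]
eQll => eQlSll   [Q → Q l S]
eQlSll => eQlSlSll   [Q → Q l S]
eQlSlSll => eneelSlSll   [Q → n e e]
eneelSlSll => eneelleQlSll   [S → l e Q]
eneelleQlSll => eneelleQlSlSll   [Q → Q l S]
eneelleQlSlSll => eneelleneelSlSll   [Q → n e e]
eneelleneelSlSll => eneelleneelleQlSll   [S → l e Q]
eneelleneelleQlSll => eneelleneelleneelSll   [Q → n e e]
eneelleneelleneelSll => eneelleneelleneelleQll   [S → l e Q]
eneelleneelleneelleQll => eneelleneelleneelleQlSll   [Q → Q l S]
eneelleneelleneelleQlSll => eneelleneelleneelleneelSll   [Q → n e e]
eneelleneelleneelleneelSll => eneelleneelleneelleneelell   [S → e]

S => eY => eQll => eQlSll => eQlSlSll => eneelSlSll => eneelleQlSll => eneelleQlSlSll => eneelleneelSlSll => eneelleneelleQlSll => eneelleneelleneelSll => eneelleneelleneelleQll => eneelleneelleneelleQlSll => eneelleneelleneelleneelSll => eneelleneelleneelleneelell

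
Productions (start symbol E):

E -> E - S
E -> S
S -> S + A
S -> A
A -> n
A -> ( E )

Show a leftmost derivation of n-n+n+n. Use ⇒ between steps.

E ⇒ E-S ⇒ S-S ⇒ A-S ⇒ n-S ⇒ n-S+A ⇒ n-S+A+A ⇒ n-A+A+A ⇒ n-n+A+A ⇒ n-n+n+A ⇒ n-n+n+n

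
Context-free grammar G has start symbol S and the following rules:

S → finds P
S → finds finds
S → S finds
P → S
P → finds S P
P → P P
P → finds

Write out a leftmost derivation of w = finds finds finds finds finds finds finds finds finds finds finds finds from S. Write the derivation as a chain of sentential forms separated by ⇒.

S ⇒ finds P ⇒ finds finds S P ⇒ finds finds finds finds P ⇒ finds finds finds finds finds S P ⇒ finds finds finds finds finds finds P P ⇒ finds finds finds finds finds finds finds S P P ⇒ finds finds finds finds finds finds finds finds P P P ⇒ finds finds finds finds finds finds finds finds S P P ⇒ finds finds finds finds finds finds finds finds finds P P P ⇒ finds finds finds finds finds finds finds finds finds finds P P ⇒ finds finds finds finds finds finds finds finds finds finds finds P ⇒ finds finds finds finds finds finds finds finds finds finds finds finds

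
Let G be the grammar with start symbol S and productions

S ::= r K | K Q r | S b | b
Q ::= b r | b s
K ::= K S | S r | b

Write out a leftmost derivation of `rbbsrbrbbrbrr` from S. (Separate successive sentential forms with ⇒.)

S ⇒ KQr   [S ::= K Q r]
KQr ⇒ SrQr   [K ::= S r]
SrQr ⇒ SbrQr   [S ::= S b]
SbrQr ⇒ rKbrQr   [S ::= r K]
rKbrQr ⇒ rKSbrQr   [K ::= K S]
rKSbrQr ⇒ rSrSbrQr   [K ::= S r]
rSrSbrQr ⇒ rSbrSbrQr   [S ::= S b]
rSbrSbrQr ⇒ rKQrbrSbrQr   [S ::= K Q r]
rKQrbrSbrQr ⇒ rbQrbrSbrQr   [K ::= b]
rbQrbrSbrQr ⇒ rbbsrbrSbrQr   [Q ::= b s]
rbbsrbrSbrQr ⇒ rbbsrbrbbrQr   [S ::= b]
rbbsrbrbbrQr ⇒ rbbsrbrbbrbrr   [Q ::= b r]

S ⇒ KQr ⇒ SrQr ⇒ SbrQr ⇒ rKbrQr ⇒ rKSbrQr ⇒ rSrSbrQr ⇒ rSbrSbrQr ⇒ rKQrbrSbrQr ⇒ rbQrbrSbrQr ⇒ rbbsrbrSbrQr ⇒ rbbsrbrbbrQr ⇒ rbbsrbrbbrbrr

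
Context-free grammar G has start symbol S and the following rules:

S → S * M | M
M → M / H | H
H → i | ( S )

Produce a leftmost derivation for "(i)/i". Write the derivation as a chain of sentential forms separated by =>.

S => M => M/H => H/H => (S)/H => (M)/H => (H)/H => (i)/H => (i)/i

S => M   [S → M]
M => M/H   [M → M / H]
M/H => H/H   [M → H]
H/H => (S)/H   [H → ( S )]
(S)/H => (M)/H   [S → M]
(M)/H => (H)/H   [M → H]
(H)/H => (i)/H   [H → i]
(i)/H => (i)/i   [H → i]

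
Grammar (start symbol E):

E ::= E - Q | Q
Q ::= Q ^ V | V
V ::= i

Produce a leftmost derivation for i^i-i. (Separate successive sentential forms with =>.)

E => E-Q => Q-Q => Q^V-Q => V^V-Q => i^V-Q => i^i-Q => i^i-V => i^i-i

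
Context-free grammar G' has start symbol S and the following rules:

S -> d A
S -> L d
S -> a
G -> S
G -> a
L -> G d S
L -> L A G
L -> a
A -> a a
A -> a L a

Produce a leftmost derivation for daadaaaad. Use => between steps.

S => Ld   [S -> L d]
Ld => LAGd   [L -> L A G]
LAGd => GdSAGd   [L -> G d S]
GdSAGd => SdSAGd   [G -> S]
SdSAGd => dAdSAGd   [S -> d A]
dAdSAGd => daadSAGd   [A -> a a]
daadSAGd => daadaAGd   [S -> a]
daadaAGd => daadaaaGd   [A -> a a]
daadaaaGd => daadaaaad   [G -> a]

S=>Ld=>LAGd=>GdSAGd=>SdSAGd=>dAdSAGd=>daadSAGd=>daadaAGd=>daadaaaGd=>daadaaaad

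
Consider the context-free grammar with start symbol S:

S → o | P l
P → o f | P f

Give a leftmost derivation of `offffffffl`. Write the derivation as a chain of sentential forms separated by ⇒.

S ⇒ Pl ⇒ Pfl ⇒ Pffl ⇒ Pfffl ⇒ Pffffl ⇒ Pfffffl ⇒ Pffffffl ⇒ Pfffffffl ⇒ offffffffl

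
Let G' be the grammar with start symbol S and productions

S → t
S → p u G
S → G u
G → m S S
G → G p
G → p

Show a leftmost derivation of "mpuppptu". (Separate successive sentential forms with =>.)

S => Gu => mSSu => mpuGSu => mpuGpSu => mpuGppSu => mpupppSu => mpuppptu

S => Gu   [S → G u]
Gu => mSSu   [G → m S S]
mSSu => mpuGSu   [S → p u G]
mpuGSu => mpuGpSu   [G → G p]
mpuGpSu => mpuGppSu   [G → G p]
mpuGppSu => mpupppSu   [G → p]
mpupppSu => mpuppptu   [S → t]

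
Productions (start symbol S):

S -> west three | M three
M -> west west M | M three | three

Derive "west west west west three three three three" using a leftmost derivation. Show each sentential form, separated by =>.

S => M three => west west M three => west west M three three => west west west west M three three => west west west west M three three three => west west west west three three three three

S => M three   [S -> M three]
M three => west west M three   [M -> west west M]
west west M three => west west M three three   [M -> M three]
west west M three three => west west west west M three three   [M -> west west M]
west west west west M three three => west west west west M three three three   [M -> M three]
west west west west M three three three => west west west west three three three three   [M -> three]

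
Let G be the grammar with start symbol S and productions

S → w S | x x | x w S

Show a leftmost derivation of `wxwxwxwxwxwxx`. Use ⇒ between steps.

S⇒wS⇒wxwS⇒wxwxwS⇒wxwxwxwS⇒wxwxwxwxwS⇒wxwxwxwxwxwS⇒wxwxwxwxwxwxx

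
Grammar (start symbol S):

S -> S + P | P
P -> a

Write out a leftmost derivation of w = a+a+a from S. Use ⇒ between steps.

S ⇒ S+P   [S -> S + P]
S+P ⇒ S+P+P   [S -> S + P]
S+P+P ⇒ P+P+P   [S -> P]
P+P+P ⇒ a+P+P   [P -> a]
a+P+P ⇒ a+a+P   [P -> a]
a+a+P ⇒ a+a+a   [P -> a]

S⇒S+P⇒S+P+P⇒P+P+P⇒a+P+P⇒a+a+P⇒a+a+a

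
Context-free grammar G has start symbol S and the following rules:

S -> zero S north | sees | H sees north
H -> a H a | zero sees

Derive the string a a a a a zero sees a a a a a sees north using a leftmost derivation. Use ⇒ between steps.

S ⇒ H sees north ⇒ a H a sees north ⇒ a a H a a sees north ⇒ a a a H a a a sees north ⇒ a a a a H a a a a sees north ⇒ a a a a a H a a a a a sees north ⇒ a a a a a zero sees a a a a a sees north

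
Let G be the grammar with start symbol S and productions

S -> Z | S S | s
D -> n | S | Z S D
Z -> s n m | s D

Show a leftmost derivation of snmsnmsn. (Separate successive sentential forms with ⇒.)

S⇒SS⇒ZS⇒snmS⇒snmSS⇒snmZS⇒snmsnmS⇒snmsnmZ⇒snmsnmsD⇒snmsnmsn

S ⇒ SS   [S -> S S]
SS ⇒ ZS   [S -> Z]
ZS ⇒ snmS   [Z -> s n m]
snmS ⇒ snmSS   [S -> S S]
snmSS ⇒ snmZS   [S -> Z]
snmZS ⇒ snmsnmS   [Z -> s n m]
snmsnmS ⇒ snmsnmZ   [S -> Z]
snmsnmZ ⇒ snmsnmsD   [Z -> s D]
snmsnmsD ⇒ snmsnmsn   [D -> n]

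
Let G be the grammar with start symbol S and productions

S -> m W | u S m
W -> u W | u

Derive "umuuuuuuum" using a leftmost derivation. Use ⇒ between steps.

S ⇒ uSm ⇒ umWm ⇒ umuWm ⇒ umuuWm ⇒ umuuuWm ⇒ umuuuuWm ⇒ umuuuuuWm ⇒ umuuuuuuWm ⇒ umuuuuuuum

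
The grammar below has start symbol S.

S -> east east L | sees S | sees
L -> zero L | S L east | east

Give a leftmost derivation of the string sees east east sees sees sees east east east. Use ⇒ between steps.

S ⇒ sees S ⇒ sees east east L ⇒ sees east east S L east ⇒ sees east east sees L east ⇒ sees east east sees S L east east ⇒ sees east east sees sees S L east east ⇒ sees east east sees sees sees L east east ⇒ sees east east sees sees sees east east east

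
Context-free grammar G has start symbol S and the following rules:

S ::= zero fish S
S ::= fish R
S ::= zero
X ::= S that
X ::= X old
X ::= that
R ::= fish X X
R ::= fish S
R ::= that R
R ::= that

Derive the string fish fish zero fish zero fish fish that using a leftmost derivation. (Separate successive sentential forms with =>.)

S => fish R   [S ::= fish R]
fish R => fish fish S   [R ::= fish S]
fish fish S => fish fish zero fish S   [S ::= zero fish S]
fish fish zero fish S => fish fish zero fish zero fish S   [S ::= zero fish S]
fish fish zero fish zero fish S => fish fish zero fish zero fish fish R   [S ::= fish R]
fish fish zero fish zero fish fish R => fish fish zero fish zero fish fish that   [R ::= that]

S => fish R => fish fish S => fish fish zero fish S => fish fish zero fish zero fish S => fish fish zero fish zero fish fish R => fish fish zero fish zero fish fish that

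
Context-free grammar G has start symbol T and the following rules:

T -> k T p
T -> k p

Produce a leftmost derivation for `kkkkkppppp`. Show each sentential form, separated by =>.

T => kTp   [T -> k T p]
kTp => kkTpp   [T -> k T p]
kkTpp => kkkTppp   [T -> k T p]
kkkTppp => kkkkTpppp   [T -> k T p]
kkkkTpppp => kkkkkppppp   [T -> k p]

T => kTp => kkTpp => kkkTppp => kkkkTpppp => kkkkkppppp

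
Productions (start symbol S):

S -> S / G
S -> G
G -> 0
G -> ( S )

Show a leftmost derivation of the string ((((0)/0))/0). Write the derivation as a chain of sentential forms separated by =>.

S=>G=>(S)=>(S/G)=>(G/G)=>((S)/G)=>((G)/G)=>(((S))/G)=>(((S/G))/G)=>(((G/G))/G)=>((((S)/G))/G)=>((((G)/G))/G)=>((((0)/G))/G)=>((((0)/0))/G)=>((((0)/0))/0)

S => G   [S -> G]
G => (S)   [G -> ( S )]
(S) => (S/G)   [S -> S / G]
(S/G) => (G/G)   [S -> G]
(G/G) => ((S)/G)   [G -> ( S )]
((S)/G) => ((G)/G)   [S -> G]
((G)/G) => (((S))/G)   [G -> ( S )]
(((S))/G) => (((S/G))/G)   [S -> S / G]
(((S/G))/G) => (((G/G))/G)   [S -> G]
(((G/G))/G) => ((((S)/G))/G)   [G -> ( S )]
((((S)/G))/G) => ((((G)/G))/G)   [S -> G]
((((G)/G))/G) => ((((0)/G))/G)   [G -> 0]
((((0)/G))/G) => ((((0)/0))/G)   [G -> 0]
((((0)/0))/G) => ((((0)/0))/0)   [G -> 0]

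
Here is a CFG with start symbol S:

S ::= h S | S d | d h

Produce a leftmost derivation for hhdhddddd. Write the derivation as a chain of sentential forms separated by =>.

S => Sd => Sdd => hSdd => hSddd => hSdddd => hhSdddd => hhSddddd => hhdhddddd

S => Sd   [S ::= S d]
Sd => Sdd   [S ::= S d]
Sdd => hSdd   [S ::= h S]
hSdd => hSddd   [S ::= S d]
hSddd => hSdddd   [S ::= S d]
hSdddd => hhSdddd   [S ::= h S]
hhSdddd => hhSddddd   [S ::= S d]
hhSddddd => hhdhddddd   [S ::= d h]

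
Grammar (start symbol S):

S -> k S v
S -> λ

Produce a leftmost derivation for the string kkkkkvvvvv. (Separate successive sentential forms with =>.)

S=>kSv=>kkSvv=>kkkSvvv=>kkkkSvvvv=>kkkkkSvvvvv=>kkkkkvvvvv

S => kSv   [S -> k S v]
kSv => kkSvv   [S -> k S v]
kkSvv => kkkSvvv   [S -> k S v]
kkkSvvv => kkkkSvvvv   [S -> k S v]
kkkkSvvvv => kkkkkSvvvvv   [S -> k S v]
kkkkkSvvvvv => kkkkkvvvvv   [S -> λ]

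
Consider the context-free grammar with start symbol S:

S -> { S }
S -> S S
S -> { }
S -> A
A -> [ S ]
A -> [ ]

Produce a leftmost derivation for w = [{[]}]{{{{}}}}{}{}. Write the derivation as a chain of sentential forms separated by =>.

S => SS   [S -> S S]
SS => SSS   [S -> S S]
SSS => SSSS   [S -> S S]
SSSS => ASSS   [S -> A]
ASSS => [S]SSS   [A -> [ S ]]
[S]SSS => [{S}]SSS   [S -> { S }]
[{S}]SSS => [{A}]SSS   [S -> A]
[{A}]SSS => [{[]}]SSS   [A -> [ ]]
[{[]}]SSS => [{[]}]{S}SS   [S -> { S }]
[{[]}]{S}SS => [{[]}]{{S}}SS   [S -> { S }]
[{[]}]{{S}}SS => [{[]}]{{{S}}}SS   [S -> { S }]
[{[]}]{{{S}}}SS => [{[]}]{{{{}}}}SS   [S -> { }]
[{[]}]{{{{}}}}SS => [{[]}]{{{{}}}}{}S   [S -> { }]
[{[]}]{{{{}}}}{}S => [{[]}]{{{{}}}}{}{}   [S -> { }]

S => SS => SSS => SSSS => ASSS => [S]SSS => [{S}]SSS => [{A}]SSS => [{[]}]SSS => [{[]}]{S}SS => [{[]}]{{S}}SS => [{[]}]{{{S}}}SS => [{[]}]{{{{}}}}SS => [{[]}]{{{{}}}}{}S => [{[]}]{{{{}}}}{}{}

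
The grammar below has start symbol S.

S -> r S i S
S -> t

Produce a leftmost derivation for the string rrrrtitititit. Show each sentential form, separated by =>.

S => rSiS => rrSiSiS => rrrSiSiSiS => rrrrSiSiSiSiS => rrrrtiSiSiSiS => rrrrtitiSiSiS => rrrrtititiSiS => rrrrtitititiS => rrrrtitititit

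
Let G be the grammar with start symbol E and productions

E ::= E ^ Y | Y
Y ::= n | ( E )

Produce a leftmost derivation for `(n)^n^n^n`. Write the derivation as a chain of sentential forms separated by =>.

E => E^Y   [E ::= E ^ Y]
E^Y => E^Y^Y   [E ::= E ^ Y]
E^Y^Y => E^Y^Y^Y   [E ::= E ^ Y]
E^Y^Y^Y => Y^Y^Y^Y   [E ::= Y]
Y^Y^Y^Y => (E)^Y^Y^Y   [Y ::= ( E )]
(E)^Y^Y^Y => (Y)^Y^Y^Y   [E ::= Y]
(Y)^Y^Y^Y => (n)^Y^Y^Y   [Y ::= n]
(n)^Y^Y^Y => (n)^n^Y^Y   [Y ::= n]
(n)^n^Y^Y => (n)^n^n^Y   [Y ::= n]
(n)^n^n^Y => (n)^n^n^n   [Y ::= n]

E=>E^Y=>E^Y^Y=>E^Y^Y^Y=>Y^Y^Y^Y=>(E)^Y^Y^Y=>(Y)^Y^Y^Y=>(n)^Y^Y^Y=>(n)^n^Y^Y=>(n)^n^n^Y=>(n)^n^n^n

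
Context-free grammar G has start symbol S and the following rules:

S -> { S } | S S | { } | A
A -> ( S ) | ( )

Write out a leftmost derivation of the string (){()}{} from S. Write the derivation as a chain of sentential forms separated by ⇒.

S⇒SS⇒AS⇒()S⇒()SS⇒(){S}S⇒(){A}S⇒(){()}S⇒(){()}{}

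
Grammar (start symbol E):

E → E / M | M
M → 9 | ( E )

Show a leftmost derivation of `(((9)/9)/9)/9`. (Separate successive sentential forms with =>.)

E => E/M   [E → E / M]
E/M => M/M   [E → M]
M/M => (E)/M   [M → ( E )]
(E)/M => (E/M)/M   [E → E / M]
(E/M)/M => (M/M)/M   [E → M]
(M/M)/M => ((E)/M)/M   [M → ( E )]
((E)/M)/M => ((E/M)/M)/M   [E → E / M]
((E/M)/M)/M => ((M/M)/M)/M   [E → M]
((M/M)/M)/M => (((E)/M)/M)/M   [M → ( E )]
(((E)/M)/M)/M => (((M)/M)/M)/M   [E → M]
(((M)/M)/M)/M => (((9)/M)/M)/M   [M → 9]
(((9)/M)/M)/M => (((9)/9)/M)/M   [M → 9]
(((9)/9)/M)/M => (((9)/9)/9)/M   [M → 9]
(((9)/9)/9)/M => (((9)/9)/9)/9   [M → 9]

E=>E/M=>M/M=>(E)/M=>(E/M)/M=>(M/M)/M=>((E)/M)/M=>((E/M)/M)/M=>((M/M)/M)/M=>(((E)/M)/M)/M=>(((M)/M)/M)/M=>(((9)/M)/M)/M=>(((9)/9)/M)/M=>(((9)/9)/9)/M=>(((9)/9)/9)/9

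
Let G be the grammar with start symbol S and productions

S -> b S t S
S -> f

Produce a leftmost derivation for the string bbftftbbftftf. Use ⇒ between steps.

S ⇒ bStS ⇒ bbStStS ⇒ bbftStS ⇒ bbftftS ⇒ bbftftbStS ⇒ bbftftbbStStS ⇒ bbftftbbftStS ⇒ bbftftbbftftS ⇒ bbftftbbftftf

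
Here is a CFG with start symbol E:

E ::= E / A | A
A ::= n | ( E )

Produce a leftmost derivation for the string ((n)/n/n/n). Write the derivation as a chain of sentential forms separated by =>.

E => A => (E) => (E/A) => (E/A/A) => (E/A/A/A) => (A/A/A/A) => ((E)/A/A/A) => ((A)/A/A/A) => ((n)/A/A/A) => ((n)/n/A/A) => ((n)/n/n/A) => ((n)/n/n/n)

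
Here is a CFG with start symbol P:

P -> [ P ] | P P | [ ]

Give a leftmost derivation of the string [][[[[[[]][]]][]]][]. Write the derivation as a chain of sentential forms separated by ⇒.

P ⇒ PP   [P -> P P]
PP ⇒ []P   [P -> [ ]]
[]P ⇒ []PP   [P -> P P]
[]PP ⇒ [][P]P   [P -> [ P ]]
[][P]P ⇒ [][[P]]P   [P -> [ P ]]
[][[P]]P ⇒ [][[PP]]P   [P -> P P]
[][[PP]]P ⇒ [][[[P]P]]P   [P -> [ P ]]
[][[[P]P]]P ⇒ [][[[[P]]P]]P   [P -> [ P ]]
[][[[[P]]P]]P ⇒ [][[[[PP]]P]]P   [P -> P P]
[][[[[PP]]P]]P ⇒ [][[[[[P]P]]P]]P   [P -> [ P ]]
[][[[[[P]P]]P]]P ⇒ [][[[[[[]]P]]P]]P   [P -> [ ]]
[][[[[[[]]P]]P]]P ⇒ [][[[[[[]][]]]P]]P   [P -> [ ]]
[][[[[[[]][]]]P]]P ⇒ [][[[[[[]][]]][]]]P   [P -> [ ]]
[][[[[[[]][]]][]]]P ⇒ [][[[[[[]][]]][]]][]   [P -> [ ]]

P ⇒ PP ⇒ []P ⇒ []PP ⇒ [][P]P ⇒ [][[P]]P ⇒ [][[PP]]P ⇒ [][[[P]P]]P ⇒ [][[[[P]]P]]P ⇒ [][[[[PP]]P]]P ⇒ [][[[[[P]P]]P]]P ⇒ [][[[[[[]]P]]P]]P ⇒ [][[[[[[]][]]]P]]P ⇒ [][[[[[[]][]]][]]]P ⇒ [][[[[[[]][]]][]]][]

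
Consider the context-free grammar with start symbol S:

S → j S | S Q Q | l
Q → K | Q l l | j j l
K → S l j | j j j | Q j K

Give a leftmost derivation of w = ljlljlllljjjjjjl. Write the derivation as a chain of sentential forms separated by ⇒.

S⇒SQQ⇒lQQ⇒lKQ⇒lQjKQ⇒lQlljKQ⇒lQlllljKQ⇒lKlllljKQ⇒lSljlllljKQ⇒ljSljlllljKQ⇒ljlljlllljKQ⇒ljlljlllljjjjQ⇒ljlljlllljjjjjjl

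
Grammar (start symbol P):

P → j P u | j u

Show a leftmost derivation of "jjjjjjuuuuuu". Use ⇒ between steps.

P ⇒ jPu   [P → j P u]
jPu ⇒ jjPuu   [P → j P u]
jjPuu ⇒ jjjPuuu   [P → j P u]
jjjPuuu ⇒ jjjjPuuuu   [P → j P u]
jjjjPuuuu ⇒ jjjjjPuuuuu   [P → j P u]
jjjjjPuuuuu ⇒ jjjjjjuuuuuu   [P → j u]

P ⇒ jPu ⇒ jjPuu ⇒ jjjPuuu ⇒ jjjjPuuuu ⇒ jjjjjPuuuuu ⇒ jjjjjjuuuuuu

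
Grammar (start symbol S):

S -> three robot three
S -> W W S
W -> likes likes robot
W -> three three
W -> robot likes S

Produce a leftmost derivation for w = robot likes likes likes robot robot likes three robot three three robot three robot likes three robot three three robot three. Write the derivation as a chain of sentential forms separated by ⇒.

S ⇒ W W S   [S -> W W S]
W W S ⇒ robot likes S W S   [W -> robot likes S]
robot likes S W S ⇒ robot likes W W S W S   [S -> W W S]
robot likes W W S W S ⇒ robot likes likes likes robot W S W S   [W -> likes likes robot]
robot likes likes likes robot W S W S ⇒ robot likes likes likes robot robot likes S S W S   [W -> robot likes S]
robot likes likes likes robot robot likes S S W S ⇒ robot likes likes likes robot robot likes three robot three S W S   [S -> three robot three]
robot likes likes likes robot robot likes three robot three S W S ⇒ robot likes likes likes robot robot likes three robot three three robot three W S   [S -> three robot three]
robot likes likes likes robot robot likes three robot three three robot three W S ⇒ robot likes likes likes robot robot likes three robot three three robot three robot likes S S   [W -> robot likes S]
robot likes likes likes robot robot likes three robot three three robot three robot likes S S ⇒ robot likes likes likes robot robot likes three robot three three robot three robot likes three robot three S   [S -> three robot three]
robot likes likes likes robot robot likes three robot three three robot three robot likes three robot three S ⇒ robot likes likes likes robot robot likes three robot three three robot three robot likes three robot three three robot three   [S -> three robot three]

S ⇒ W W S ⇒ robot likes S W S ⇒ robot likes W W S W S ⇒ robot likes likes likes robot W S W S ⇒ robot likes likes likes robot robot likes S S W S ⇒ robot likes likes likes robot robot likes three robot three S W S ⇒ robot likes likes likes robot robot likes three robot three three robot three W S ⇒ robot likes likes likes robot robot likes three robot three three robot three robot likes S S ⇒ robot likes likes likes robot robot likes three robot three three robot three robot likes three robot three S ⇒ robot likes likes likes robot robot likes three robot three three robot three robot likes three robot three three robot three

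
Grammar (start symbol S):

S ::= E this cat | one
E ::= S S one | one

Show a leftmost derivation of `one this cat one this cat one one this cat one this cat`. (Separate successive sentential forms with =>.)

S => E this cat => S S one this cat => E this cat S one this cat => one this cat S one this cat => one this cat E this cat one this cat => one this cat S S one this cat one this cat => one this cat E this cat S one this cat one this cat => one this cat one this cat S one this cat one this cat => one this cat one this cat one one this cat one this cat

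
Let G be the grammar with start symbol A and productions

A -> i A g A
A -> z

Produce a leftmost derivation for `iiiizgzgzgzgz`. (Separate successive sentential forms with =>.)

A => iAgA   [A -> i A g A]
iAgA => iiAgAgA   [A -> i A g A]
iiAgAgA => iiiAgAgAgA   [A -> i A g A]
iiiAgAgAgA => iiiiAgAgAgAgA   [A -> i A g A]
iiiiAgAgAgAgA => iiiizgAgAgAgA   [A -> z]
iiiizgAgAgAgA => iiiizgzgAgAgA   [A -> z]
iiiizgzgAgAgA => iiiizgzgzgAgA   [A -> z]
iiiizgzgzgAgA => iiiizgzgzgzgA   [A -> z]
iiiizgzgzgzgA => iiiizgzgzgzgz   [A -> z]

A => iAgA => iiAgAgA => iiiAgAgAgA => iiiiAgAgAgAgA => iiiizgAgAgAgA => iiiizgzgAgAgA => iiiizgzgzgAgA => iiiizgzgzgzgA => iiiizgzgzgzgz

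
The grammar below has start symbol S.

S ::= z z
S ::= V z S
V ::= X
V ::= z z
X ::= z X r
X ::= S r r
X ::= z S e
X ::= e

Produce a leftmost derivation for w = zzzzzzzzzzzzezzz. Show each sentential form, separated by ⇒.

S ⇒ VzS ⇒ zzzS ⇒ zzzVzS ⇒ zzzXzS ⇒ zzzzSezS ⇒ zzzzVzSezS ⇒ zzzzzzzSezS ⇒ zzzzzzzVzSezS ⇒ zzzzzzzzzzSezS ⇒ zzzzzzzzzzzzezS ⇒ zzzzzzzzzzzzezzz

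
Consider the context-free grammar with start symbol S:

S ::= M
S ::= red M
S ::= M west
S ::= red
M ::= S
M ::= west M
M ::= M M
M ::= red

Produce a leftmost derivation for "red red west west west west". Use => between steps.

S => red M   [S ::= red M]
red M => red S   [M ::= S]
red S => red M west   [S ::= M west]
red M west => red S west   [M ::= S]
red S west => red M west west   [S ::= M west]
red M west west => red S west west   [M ::= S]
red S west west => red M west west west   [S ::= M west]
red M west west west => red S west west west   [M ::= S]
red S west west west => red M west west west west   [S ::= M west]
red M west west west west => red red west west west west   [M ::= red]

S => red M => red S => red M west => red S west => red M west west => red S west west => red M west west west => red S west west west => red M west west west west => red red west west west west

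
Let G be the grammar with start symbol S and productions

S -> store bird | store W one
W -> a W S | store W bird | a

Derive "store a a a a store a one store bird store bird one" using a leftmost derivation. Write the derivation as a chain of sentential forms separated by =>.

S => store W one   [S -> store W one]
store W one => store a W S one   [W -> a W S]
store a W S one => store a a W S S one   [W -> a W S]
store a a W S S one => store a a a W S S S one   [W -> a W S]
store a a a W S S S one => store a a a a S S S one   [W -> a]
store a a a a S S S one => store a a a a store W one S S one   [S -> store W one]
store a a a a store W one S S one => store a a a a store a one S S one   [W -> a]
store a a a a store a one S S one => store a a a a store a one store bird S one   [S -> store bird]
store a a a a store a one store bird S one => store a a a a store a one store bird store bird one   [S -> store bird]

S => store W one => store a W S one => store a a W S S one => store a a a W S S S one => store a a a a S S S one => store a a a a store W one S S one => store a a a a store a one S S one => store a a a a store a one store bird S one => store a a a a store a one store bird store bird one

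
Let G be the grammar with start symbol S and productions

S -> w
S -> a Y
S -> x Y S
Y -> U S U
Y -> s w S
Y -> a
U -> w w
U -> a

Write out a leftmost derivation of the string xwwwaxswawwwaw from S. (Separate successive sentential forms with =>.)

S=>xYS=>xUSUS=>xwwSUS=>xwwwUS=>xwwwaS=>xwwwaxYS=>xwwwaxswSS=>xwwwaxswaYS=>xwwwaxswaUSUS=>xwwwaxswawwSUS=>xwwwaxswawwwUS=>xwwwaxswawwwaS=>xwwwaxswawwwaw

S => xYS   [S -> x Y S]
xYS => xUSUS   [Y -> U S U]
xUSUS => xwwSUS   [U -> w w]
xwwSUS => xwwwUS   [S -> w]
xwwwUS => xwwwaS   [U -> a]
xwwwaS => xwwwaxYS   [S -> x Y S]
xwwwaxYS => xwwwaxswSS   [Y -> s w S]
xwwwaxswSS => xwwwaxswaYS   [S -> a Y]
xwwwaxswaYS => xwwwaxswaUSUS   [Y -> U S U]
xwwwaxswaUSUS => xwwwaxswawwSUS   [U -> w w]
xwwwaxswawwSUS => xwwwaxswawwwUS   [S -> w]
xwwwaxswawwwUS => xwwwaxswawwwaS   [U -> a]
xwwwaxswawwwaS => xwwwaxswawwwaw   [S -> w]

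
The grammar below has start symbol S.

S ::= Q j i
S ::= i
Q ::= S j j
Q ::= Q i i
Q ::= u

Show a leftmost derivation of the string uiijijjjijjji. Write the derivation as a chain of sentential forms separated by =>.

S => Qji => Sjjji => Qjijjji => Sjjjijjji => Qjijjjijjji => Qiijijjjijjji => uiijijjjijjji

S => Qji   [S ::= Q j i]
Qji => Sjjji   [Q ::= S j j]
Sjjji => Qjijjji   [S ::= Q j i]
Qjijjji => Sjjjijjji   [Q ::= S j j]
Sjjjijjji => Qjijjjijjji   [S ::= Q j i]
Qjijjjijjji => Qiijijjjijjji   [Q ::= Q i i]
Qiijijjjijjji => uiijijjjijjji   [Q ::= u]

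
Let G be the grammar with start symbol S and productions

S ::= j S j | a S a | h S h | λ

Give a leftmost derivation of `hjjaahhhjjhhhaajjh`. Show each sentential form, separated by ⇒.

S⇒hSh⇒hjSjh⇒hjjSjjh⇒hjjaSajjh⇒hjjaaSaajjh⇒hjjaahShaajjh⇒hjjaahhShhaajjh⇒hjjaahhhShhhaajjh⇒hjjaahhhjSjhhhaajjh⇒hjjaahhhjjhhhaajjh

S ⇒ hSh   [S ::= h S h]
hSh ⇒ hjSjh   [S ::= j S j]
hjSjh ⇒ hjjSjjh   [S ::= j S j]
hjjSjjh ⇒ hjjaSajjh   [S ::= a S a]
hjjaSajjh ⇒ hjjaaSaajjh   [S ::= a S a]
hjjaaSaajjh ⇒ hjjaahShaajjh   [S ::= h S h]
hjjaahShaajjh ⇒ hjjaahhShhaajjh   [S ::= h S h]
hjjaahhShhaajjh ⇒ hjjaahhhShhhaajjh   [S ::= h S h]
hjjaahhhShhhaajjh ⇒ hjjaahhhjSjhhhaajjh   [S ::= j S j]
hjjaahhhjSjhhhaajjh ⇒ hjjaahhhjjhhhaajjh   [S ::= λ]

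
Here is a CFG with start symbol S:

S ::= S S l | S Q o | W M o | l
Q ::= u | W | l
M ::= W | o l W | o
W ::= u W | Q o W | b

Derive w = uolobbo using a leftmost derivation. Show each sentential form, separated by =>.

S => WMo   [S ::= W M o]
WMo => QoWMo   [W ::= Q o W]
QoWMo => uoWMo   [Q ::= u]
uoWMo => uoQoWMo   [W ::= Q o W]
uoQoWMo => uoloWMo   [Q ::= l]
uoloWMo => uolobMo   [W ::= b]
uolobMo => uolobWo   [M ::= W]
uolobWo => uolobbo   [W ::= b]

S=>WMo=>QoWMo=>uoWMo=>uoQoWMo=>uoloWMo=>uolobMo=>uolobWo=>uolobbo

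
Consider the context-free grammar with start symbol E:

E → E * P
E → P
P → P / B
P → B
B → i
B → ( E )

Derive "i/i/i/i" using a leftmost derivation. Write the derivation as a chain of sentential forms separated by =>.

E => P   [E → P]
P => P/B   [P → P / B]
P/B => P/B/B   [P → P / B]
P/B/B => P/B/B/B   [P → P / B]
P/B/B/B => B/B/B/B   [P → B]
B/B/B/B => i/B/B/B   [B → i]
i/B/B/B => i/i/B/B   [B → i]
i/i/B/B => i/i/i/B   [B → i]
i/i/i/B => i/i/i/i   [B → i]

E=>P=>P/B=>P/B/B=>P/B/B/B=>B/B/B/B=>i/B/B/B=>i/i/B/B=>i/i/i/B=>i/i/i/i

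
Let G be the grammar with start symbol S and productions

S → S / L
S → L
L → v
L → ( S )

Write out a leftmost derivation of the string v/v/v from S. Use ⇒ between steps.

S⇒S/L⇒S/L/L⇒L/L/L⇒v/L/L⇒v/v/L⇒v/v/v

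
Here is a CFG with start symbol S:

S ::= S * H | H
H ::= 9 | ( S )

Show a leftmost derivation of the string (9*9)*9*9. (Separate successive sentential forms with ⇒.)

S ⇒ S*H ⇒ S*H*H ⇒ H*H*H ⇒ (S)*H*H ⇒ (S*H)*H*H ⇒ (H*H)*H*H ⇒ (9*H)*H*H ⇒ (9*9)*H*H ⇒ (9*9)*9*H ⇒ (9*9)*9*9

S ⇒ S*H   [S ::= S * H]
S*H ⇒ S*H*H   [S ::= S * H]
S*H*H ⇒ H*H*H   [S ::= H]
H*H*H ⇒ (S)*H*H   [H ::= ( S )]
(S)*H*H ⇒ (S*H)*H*H   [S ::= S * H]
(S*H)*H*H ⇒ (H*H)*H*H   [S ::= H]
(H*H)*H*H ⇒ (9*H)*H*H   [H ::= 9]
(9*H)*H*H ⇒ (9*9)*H*H   [H ::= 9]
(9*9)*H*H ⇒ (9*9)*9*H   [H ::= 9]
(9*9)*9*H ⇒ (9*9)*9*9   [H ::= 9]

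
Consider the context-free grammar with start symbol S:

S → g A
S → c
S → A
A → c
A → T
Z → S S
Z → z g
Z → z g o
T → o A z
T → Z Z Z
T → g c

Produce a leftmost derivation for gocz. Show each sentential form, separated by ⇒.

S⇒gA⇒gT⇒goAz⇒gocz

S ⇒ gA   [S → g A]
gA ⇒ gT   [A → T]
gT ⇒ goAz   [T → o A z]
goAz ⇒ gocz   [A → c]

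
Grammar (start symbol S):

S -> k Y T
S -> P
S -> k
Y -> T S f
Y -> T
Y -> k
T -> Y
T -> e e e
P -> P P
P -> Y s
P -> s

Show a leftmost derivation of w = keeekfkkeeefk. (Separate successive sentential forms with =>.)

S => kYT   [S -> k Y T]
kYT => kTSfT   [Y -> T S f]
kTSfT => kYSfT   [T -> Y]
kYSfT => kTSfSfT   [Y -> T S f]
kTSfSfT => keeeSfSfT   [T -> e e e]
keeeSfSfT => keeekfSfT   [S -> k]
keeekfSfT => keeekfkYTfT   [S -> k Y T]
keeekfkYTfT => keeekfkkTfT   [Y -> k]
keeekfkkTfT => keeekfkkeeefT   [T -> e e e]
keeekfkkeeefT => keeekfkkeeefY   [T -> Y]
keeekfkkeeefY => keeekfkkeeefk   [Y -> k]

S=>kYT=>kTSfT=>kYSfT=>kTSfSfT=>keeeSfSfT=>keeekfSfT=>keeekfkYTfT=>keeekfkkTfT=>keeekfkkeeefT=>keeekfkkeeefY=>keeekfkkeeefk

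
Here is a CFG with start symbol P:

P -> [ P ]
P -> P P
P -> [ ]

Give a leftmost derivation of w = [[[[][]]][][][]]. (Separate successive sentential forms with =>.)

P => [P]   [P -> [ P ]]
[P] => [PP]   [P -> P P]
[PP] => [PPP]   [P -> P P]
[PPP] => [PPPP]   [P -> P P]
[PPPP] => [[P]PPP]   [P -> [ P ]]
[[P]PPP] => [[[P]]PPP]   [P -> [ P ]]
[[[P]]PPP] => [[[PP]]PPP]   [P -> P P]
[[[PP]]PPP] => [[[[]P]]PPP]   [P -> [ ]]
[[[[]P]]PPP] => [[[[][]]]PPP]   [P -> [ ]]
[[[[][]]]PPP] => [[[[][]]][]PP]   [P -> [ ]]
[[[[][]]][]PP] => [[[[][]]][][]P]   [P -> [ ]]
[[[[][]]][][]P] => [[[[][]]][][][]]   [P -> [ ]]

P => [P] => [PP] => [PPP] => [PPPP] => [[P]PPP] => [[[P]]PPP] => [[[PP]]PPP] => [[[[]P]]PPP] => [[[[][]]]PPP] => [[[[][]]][]PP] => [[[[][]]][][]P] => [[[[][]]][][][]]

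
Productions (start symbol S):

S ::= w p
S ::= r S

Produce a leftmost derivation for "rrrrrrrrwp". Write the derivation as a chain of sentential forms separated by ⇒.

S ⇒ rS ⇒ rrS ⇒ rrrS ⇒ rrrrS ⇒ rrrrrS ⇒ rrrrrrS ⇒ rrrrrrrS ⇒ rrrrrrrrS ⇒ rrrrrrrrwp

S ⇒ rS   [S ::= r S]
rS ⇒ rrS   [S ::= r S]
rrS ⇒ rrrS   [S ::= r S]
rrrS ⇒ rrrrS   [S ::= r S]
rrrrS ⇒ rrrrrS   [S ::= r S]
rrrrrS ⇒ rrrrrrS   [S ::= r S]
rrrrrrS ⇒ rrrrrrrS   [S ::= r S]
rrrrrrrS ⇒ rrrrrrrrS   [S ::= r S]
rrrrrrrrS ⇒ rrrrrrrrwp   [S ::= w p]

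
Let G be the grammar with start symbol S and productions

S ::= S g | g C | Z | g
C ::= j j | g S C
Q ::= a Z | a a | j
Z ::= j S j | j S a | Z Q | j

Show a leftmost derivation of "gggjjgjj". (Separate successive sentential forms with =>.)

S => gC => ggSC => ggSgC => gggCgC => gggjjgC => gggjjgjj

S => gC   [S ::= g C]
gC => ggSC   [C ::= g S C]
ggSC => ggSgC   [S ::= S g]
ggSgC => gggCgC   [S ::= g C]
gggCgC => gggjjgC   [C ::= j j]
gggjjgC => gggjjgjj   [C ::= j j]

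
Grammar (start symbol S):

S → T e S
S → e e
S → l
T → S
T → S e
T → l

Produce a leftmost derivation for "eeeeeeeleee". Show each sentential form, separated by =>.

S => TeS   [S → T e S]
TeS => SeeS   [T → S e]
SeeS => TeSeeS   [S → T e S]
TeSeeS => SeSeeS   [T → S]
SeSeeS => eeeSeeS   [S → e e]
eeeSeeS => eeeeeeeS   [S → e e]
eeeeeeeS => eeeeeeeTeS   [S → T e S]
eeeeeeeTeS => eeeeeeeSeS   [T → S]
eeeeeeeSeS => eeeeeeeleS   [S → l]
eeeeeeeleS => eeeeeeeleee   [S → e e]

S => TeS => SeeS => TeSeeS => SeSeeS => eeeSeeS => eeeeeeeS => eeeeeeeTeS => eeeeeeeSeS => eeeeeeeleS => eeeeeeeleee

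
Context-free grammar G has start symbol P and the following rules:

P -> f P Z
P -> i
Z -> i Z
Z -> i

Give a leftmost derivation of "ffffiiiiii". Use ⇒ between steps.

P ⇒ fPZ   [P -> f P Z]
fPZ ⇒ ffPZZ   [P -> f P Z]
ffPZZ ⇒ fffPZZZ   [P -> f P Z]
fffPZZZ ⇒ ffffPZZZZ   [P -> f P Z]
ffffPZZZZ ⇒ ffffiZZZZ   [P -> i]
ffffiZZZZ ⇒ ffffiiZZZZ   [Z -> i Z]
ffffiiZZZZ ⇒ ffffiiiZZZ   [Z -> i]
ffffiiiZZZ ⇒ ffffiiiiZZ   [Z -> i]
ffffiiiiZZ ⇒ ffffiiiiiZ   [Z -> i]
ffffiiiiiZ ⇒ ffffiiiiii   [Z -> i]

P ⇒ fPZ ⇒ ffPZZ ⇒ fffPZZZ ⇒ ffffPZZZZ ⇒ ffffiZZZZ ⇒ ffffiiZZZZ ⇒ ffffiiiZZZ ⇒ ffffiiiiZZ ⇒ ffffiiiiiZ ⇒ ffffiiiiii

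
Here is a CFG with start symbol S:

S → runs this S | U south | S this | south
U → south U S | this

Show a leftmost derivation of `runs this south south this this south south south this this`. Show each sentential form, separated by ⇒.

S ⇒ S this ⇒ runs this S this ⇒ runs this S this this ⇒ runs this U south this this ⇒ runs this south U S south this this ⇒ runs this south south U S S south this this ⇒ runs this south south this S S south this this ⇒ runs this south south this U south S south this this ⇒ runs this south south this this south S south this this ⇒ runs this south south this this south south south this this

S ⇒ S this   [S → S this]
S this ⇒ runs this S this   [S → runs this S]
runs this S this ⇒ runs this S this this   [S → S this]
runs this S this this ⇒ runs this U south this this   [S → U south]
runs this U south this this ⇒ runs this south U S south this this   [U → south U S]
runs this south U S south this this ⇒ runs this south south U S S south this this   [U → south U S]
runs this south south U S S south this this ⇒ runs this south south this S S south this this   [U → this]
runs this south south this S S south this this ⇒ runs this south south this U south S south this this   [S → U south]
runs this south south this U south S south this this ⇒ runs this south south this this south S south this this   [U → this]
runs this south south this this south S south this this ⇒ runs this south south this this south south south this this   [S → south]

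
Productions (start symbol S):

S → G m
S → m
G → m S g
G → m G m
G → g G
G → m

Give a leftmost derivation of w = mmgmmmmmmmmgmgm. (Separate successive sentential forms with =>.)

S => Gm   [S → G m]
Gm => mSgm   [G → m S g]
mSgm => mGmgm   [S → G m]
mGmgm => mmSgmgm   [G → m S g]
mmSgmgm => mmGmgmgm   [S → G m]
mmGmgmgm => mmgGmgmgm   [G → g G]
mmgGmgmgm => mmgmGmmgmgm   [G → m G m]
mmgmGmmgmgm => mmgmmGmmmgmgm   [G → m G m]
mmgmmGmmmgmgm => mmgmmmGmmmmgmgm   [G → m G m]
mmgmmmGmmmmgmgm => mmgmmmmmmmmgmgm   [G → m]

S=>Gm=>mSgm=>mGmgm=>mmSgmgm=>mmGmgmgm=>mmgGmgmgm=>mmgmGmmgmgm=>mmgmmGmmmgmgm=>mmgmmmGmmmmgmgm=>mmgmmmmmmmmgmgm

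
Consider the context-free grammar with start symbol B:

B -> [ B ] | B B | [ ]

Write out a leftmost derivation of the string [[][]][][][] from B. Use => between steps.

B => BB => BBB => BBBB => [B]BBB => [BB]BBB => [[]B]BBB => [[][]]BBB => [[][]][]BB => [[][]][][]B => [[][]][][][]

B => BB   [B -> B B]
BB => BBB   [B -> B B]
BBB => BBBB   [B -> B B]
BBBB => [B]BBB   [B -> [ B ]]
[B]BBB => [BB]BBB   [B -> B B]
[BB]BBB => [[]B]BBB   [B -> [ ]]
[[]B]BBB => [[][]]BBB   [B -> [ ]]
[[][]]BBB => [[][]][]BB   [B -> [ ]]
[[][]][]BB => [[][]][][]B   [B -> [ ]]
[[][]][][]B => [[][]][][][]   [B -> [ ]]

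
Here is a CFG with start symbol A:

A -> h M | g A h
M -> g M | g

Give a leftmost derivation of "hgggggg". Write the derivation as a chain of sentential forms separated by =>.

A => hM   [A -> h M]
hM => hgM   [M -> g M]
hgM => hggM   [M -> g M]
hggM => hgggM   [M -> g M]
hgggM => hggggM   [M -> g M]
hggggM => hgggggM   [M -> g M]
hgggggM => hgggggg   [M -> g]

A => hM => hgM => hggM => hgggM => hggggM => hgggggM => hgggggg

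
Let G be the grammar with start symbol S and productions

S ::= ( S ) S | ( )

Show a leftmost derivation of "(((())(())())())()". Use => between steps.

S => (S)S   [S ::= ( S ) S]
(S)S => ((S)S)S   [S ::= ( S ) S]
((S)S)S => (((S)S)S)S   [S ::= ( S ) S]
(((S)S)S)S => (((())S)S)S   [S ::= ( )]
(((())S)S)S => (((())(S)S)S)S   [S ::= ( S ) S]
(((())(S)S)S)S => (((())(())S)S)S   [S ::= ( )]
(((())(())S)S)S => (((())(())())S)S   [S ::= ( )]
(((())(())())S)S => (((())(())())())S   [S ::= ( )]
(((())(())())())S => (((())(())())())()   [S ::= ( )]

S=>(S)S=>((S)S)S=>(((S)S)S)S=>(((())S)S)S=>(((())(S)S)S)S=>(((())(())S)S)S=>(((())(())())S)S=>(((())(())())())S=>(((())(())())())()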